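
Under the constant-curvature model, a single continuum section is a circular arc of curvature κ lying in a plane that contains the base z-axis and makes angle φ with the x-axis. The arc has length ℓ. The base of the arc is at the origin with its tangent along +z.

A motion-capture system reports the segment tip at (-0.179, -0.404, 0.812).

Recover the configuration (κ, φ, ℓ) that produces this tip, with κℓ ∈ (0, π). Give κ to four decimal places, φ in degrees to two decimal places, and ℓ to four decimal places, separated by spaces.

1.0341 246.10 0.9639

ρ = √(x²+y²) = √(-0.179² + -0.404²) = 0.44188
φ = atan2(y, x) mod 360° = atan2(-0.404, -0.179) = 246.1033°
|p|² = ρ² + z² = 0.44188² + 0.812² = 0.85460
κ = 2ρ / |p|² = 2×0.44188 / 0.85460 = 1.03412
θ = 2·atan2(ρ, z) = 2·atan2(0.44188, 0.812) = 0.99674 rad
ℓ = θ/κ = 0.99674/1.03412 = 0.96385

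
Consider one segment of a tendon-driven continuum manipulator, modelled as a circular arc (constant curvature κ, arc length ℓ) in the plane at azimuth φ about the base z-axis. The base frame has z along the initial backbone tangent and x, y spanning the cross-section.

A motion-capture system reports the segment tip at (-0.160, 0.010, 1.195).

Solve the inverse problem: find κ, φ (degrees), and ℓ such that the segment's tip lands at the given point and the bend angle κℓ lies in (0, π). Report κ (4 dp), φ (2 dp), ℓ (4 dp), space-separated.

0.2206 176.42 1.2093

ρ = √(x²+y²) = √(-0.160² + 0.010²) = 0.16031
φ = atan2(y, x) mod 360° = atan2(0.010, -0.160) = 176.4237°
|p|² = ρ² + z² = 0.16031² + 1.195² = 1.45373
κ = 2ρ / |p|² = 2×0.16031 / 1.45373 = 0.22055
θ = 2·atan2(ρ, z) = 2·atan2(0.16031, 1.195) = 0.26671 rad
ℓ = θ/κ = 0.26671/0.22055 = 1.20929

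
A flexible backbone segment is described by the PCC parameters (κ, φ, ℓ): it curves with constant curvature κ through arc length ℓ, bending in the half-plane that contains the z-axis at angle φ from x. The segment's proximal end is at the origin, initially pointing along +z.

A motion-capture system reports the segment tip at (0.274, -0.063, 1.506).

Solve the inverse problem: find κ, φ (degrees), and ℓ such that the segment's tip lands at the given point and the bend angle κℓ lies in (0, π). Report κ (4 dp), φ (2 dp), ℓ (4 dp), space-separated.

0.2396 347.05 1.5408

ρ = √(x²+y²) = √(0.274² + -0.063²) = 0.28115
φ = atan2(y, x) mod 360° = atan2(-0.063, 0.274) = 347.0512°
|p|² = ρ² + z² = 0.28115² + 1.506² = 2.34708
κ = 2ρ / |p|² = 2×0.28115 / 2.34708 = 0.23957
θ = 2·atan2(ρ, z) = 2·atan2(0.28115, 1.506) = 0.36912 rad
ℓ = θ/κ = 0.36912/0.23957 = 1.54075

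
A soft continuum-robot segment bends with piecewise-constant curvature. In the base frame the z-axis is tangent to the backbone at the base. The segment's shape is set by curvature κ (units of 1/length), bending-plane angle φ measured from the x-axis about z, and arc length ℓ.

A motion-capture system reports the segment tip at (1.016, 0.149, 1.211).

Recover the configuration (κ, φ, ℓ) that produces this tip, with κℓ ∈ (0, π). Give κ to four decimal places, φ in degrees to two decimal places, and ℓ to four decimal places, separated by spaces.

0.8147 8.34 1.7266

ρ = √(x²+y²) = √(1.016² + 0.149²) = 1.02687
φ = atan2(y, x) mod 360° = atan2(0.149, 1.016) = 8.3432°
|p|² = ρ² + z² = 1.02687² + 1.211² = 2.52098
κ = 2ρ / |p|² = 2×1.02687 / 2.52098 = 0.81466
θ = 2·atan2(ρ, z) = 2·atan2(1.02687, 1.211) = 1.40661 rad
ℓ = θ/κ = 1.40661/0.81466 = 1.72662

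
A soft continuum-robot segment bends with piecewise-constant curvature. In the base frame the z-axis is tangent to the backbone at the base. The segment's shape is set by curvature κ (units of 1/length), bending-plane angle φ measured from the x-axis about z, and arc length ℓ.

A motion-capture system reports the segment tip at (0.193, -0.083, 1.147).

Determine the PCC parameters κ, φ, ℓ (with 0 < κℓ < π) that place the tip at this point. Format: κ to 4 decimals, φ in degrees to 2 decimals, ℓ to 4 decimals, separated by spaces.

0.3090 336.73 1.1725

ρ = √(x²+y²) = √(0.193² + -0.083²) = 0.21009
φ = atan2(y, x) mod 360° = atan2(-0.083, 0.193) = 336.7298°
|p|² = ρ² + z² = 0.21009² + 1.147² = 1.35975
κ = 2ρ / |p|² = 2×0.21009 / 1.35975 = 0.30901
θ = 2·atan2(ρ, z) = 2·atan2(0.21009, 1.147) = 0.36231 rad
ℓ = θ/κ = 0.36231/0.30901 = 1.17248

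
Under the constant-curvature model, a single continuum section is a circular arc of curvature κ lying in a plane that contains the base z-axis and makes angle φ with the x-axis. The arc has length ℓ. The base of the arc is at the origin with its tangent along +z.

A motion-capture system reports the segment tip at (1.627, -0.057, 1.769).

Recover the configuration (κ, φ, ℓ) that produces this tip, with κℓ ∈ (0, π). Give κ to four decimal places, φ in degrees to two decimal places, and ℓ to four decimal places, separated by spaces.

0.5633 357.99 2.6411

ρ = √(x²+y²) = √(1.627² + -0.057²) = 1.62800
φ = atan2(y, x) mod 360° = atan2(-0.057, 1.627) = 357.9935°
|p|² = ρ² + z² = 1.62800² + 1.769² = 5.77974
κ = 2ρ / |p|² = 2×1.62800 / 5.77974 = 0.56335
θ = 2·atan2(ρ, z) = 2·atan2(1.62800, 1.769) = 1.48783 rad
ℓ = θ/κ = 1.48783/0.56335 = 2.64105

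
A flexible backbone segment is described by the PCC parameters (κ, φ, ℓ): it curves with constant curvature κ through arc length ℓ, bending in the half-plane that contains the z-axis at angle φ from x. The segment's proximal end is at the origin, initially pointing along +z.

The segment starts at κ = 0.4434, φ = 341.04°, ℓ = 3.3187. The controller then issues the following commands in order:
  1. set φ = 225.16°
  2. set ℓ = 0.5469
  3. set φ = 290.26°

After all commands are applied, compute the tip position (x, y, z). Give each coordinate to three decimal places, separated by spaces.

0.023 -0.062 0.542

initial: κ=0.4434, φ=341.04°, ℓ=3.3187
cmd 1: set φ=225.16° → (κ,φ,ℓ)=(0.4434,225.16°,3.3187) → tip=(-1.4326,-1.4407,2.2442)
cmd 2: set ℓ=0.5469 → (κ,φ,ℓ)=(0.4434,225.16°,0.5469) → tip=(-0.0465,-0.0468,0.5416)
cmd 3: set φ=290.26° → (κ,φ,ℓ)=(0.4434,290.26°,0.5469) → tip=(0.0228,-0.0619,0.5416)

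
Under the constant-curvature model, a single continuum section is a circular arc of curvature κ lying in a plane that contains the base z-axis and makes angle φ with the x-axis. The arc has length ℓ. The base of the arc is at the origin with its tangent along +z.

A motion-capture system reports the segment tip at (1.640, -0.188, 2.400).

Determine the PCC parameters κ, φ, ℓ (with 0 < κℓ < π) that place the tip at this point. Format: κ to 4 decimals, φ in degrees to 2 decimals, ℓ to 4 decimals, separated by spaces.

0.3891 353.46 3.0969

ρ = √(x²+y²) = √(1.640² + -0.188²) = 1.65074
φ = atan2(y, x) mod 360° = atan2(-0.188, 1.640) = 353.4605°
|p|² = ρ² + z² = 1.65074² + 2.400² = 8.48494
κ = 2ρ / |p|² = 2×1.65074 / 8.48494 = 0.38910
θ = 2·atan2(ρ, z) = 2·atan2(1.65074, 2.400) = 1.20499 rad
ℓ = θ/κ = 1.20499/0.38910 = 3.09688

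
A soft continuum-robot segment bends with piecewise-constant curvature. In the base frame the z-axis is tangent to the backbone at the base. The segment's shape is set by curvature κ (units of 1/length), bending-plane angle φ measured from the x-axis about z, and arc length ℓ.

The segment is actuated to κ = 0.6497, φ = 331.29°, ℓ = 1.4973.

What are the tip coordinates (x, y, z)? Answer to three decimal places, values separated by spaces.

θ = κ·ℓ = 0.6497 × 1.4973 = 0.97280 rad
ρ = (1 − cos θ)/κ = (1 − 0.56299)/0.6497 = 0.67263
z = sin θ / κ = 0.82646/0.6497 = 1.27207
x = ρ cos φ = 0.67263 × cos(331.29°) = 0.58994
y = ρ sin φ = 0.67263 × sin(331.29°) = -0.32312

0.590 -0.323 1.272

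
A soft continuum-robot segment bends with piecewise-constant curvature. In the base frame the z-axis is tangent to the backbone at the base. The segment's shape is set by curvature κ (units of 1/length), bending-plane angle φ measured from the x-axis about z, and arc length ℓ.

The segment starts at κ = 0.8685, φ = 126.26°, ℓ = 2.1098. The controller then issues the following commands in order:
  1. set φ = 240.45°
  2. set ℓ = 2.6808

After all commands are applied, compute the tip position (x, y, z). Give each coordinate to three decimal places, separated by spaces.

-0.958 -1.690 0.837

initial: κ=0.8685, φ=126.26°, ℓ=2.1098
cmd 1: set φ=240.45° → (κ,φ,ℓ)=(0.8685,240.45°,2.1098) → tip=(-0.7147,-1.2607,1.1122)
cmd 2: set ℓ=2.6808 → (κ,φ,ℓ)=(0.8685,240.45°,2.6808) → tip=(-0.9580,-1.6899,0.8366)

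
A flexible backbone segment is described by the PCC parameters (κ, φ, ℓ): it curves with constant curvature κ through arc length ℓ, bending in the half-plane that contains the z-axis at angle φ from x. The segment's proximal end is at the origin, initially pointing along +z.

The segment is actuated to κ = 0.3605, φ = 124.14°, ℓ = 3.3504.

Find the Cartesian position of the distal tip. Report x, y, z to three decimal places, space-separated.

θ = κ·ℓ = 0.3605 × 3.3504 = 1.20782 rad
ρ = (1 − cos θ)/κ = (1 − 0.35506)/0.3605 = 1.78902
z = sin θ / κ = 0.93484/0.3605 = 2.59319
x = ρ cos φ = 1.78902 × cos(124.14°) = -1.00403
y = ρ sin φ = 1.78902 × sin(124.14°) = 1.48071

-1.004 1.481 2.593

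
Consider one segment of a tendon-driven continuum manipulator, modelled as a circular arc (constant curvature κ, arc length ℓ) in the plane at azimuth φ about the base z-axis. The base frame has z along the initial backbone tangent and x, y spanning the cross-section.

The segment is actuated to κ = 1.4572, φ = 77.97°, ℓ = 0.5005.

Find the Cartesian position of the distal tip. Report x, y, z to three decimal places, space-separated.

θ = κ·ℓ = 1.4572 × 0.5005 = 0.72933 rad
ρ = (1 − cos θ)/κ = (1 − 0.74562)/1.4572 = 0.17457
z = sin θ / κ = 0.66637/1.4572 = 0.45729
x = ρ cos φ = 0.17457 × cos(77.97°) = 0.03638
y = ρ sin φ = 0.17457 × sin(77.97°) = 0.17073

0.036 0.171 0.457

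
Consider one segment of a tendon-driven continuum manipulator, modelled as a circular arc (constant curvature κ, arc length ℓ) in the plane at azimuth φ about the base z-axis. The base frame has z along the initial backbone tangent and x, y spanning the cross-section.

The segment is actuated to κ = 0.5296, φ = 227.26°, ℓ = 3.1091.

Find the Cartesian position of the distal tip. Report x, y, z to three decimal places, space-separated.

-1.379 -1.492 1.883

θ = κ·ℓ = 0.5296 × 3.1091 = 1.64658 rad
ρ = (1 − cos θ)/κ = (1 − -0.07571)/0.5296 = 2.03118
z = sin θ / κ = 0.99713/0.5296 = 1.88280
x = ρ cos φ = 2.03118 × cos(227.26°) = -1.37850
y = ρ sin φ = 2.03118 × sin(227.26°) = -1.49178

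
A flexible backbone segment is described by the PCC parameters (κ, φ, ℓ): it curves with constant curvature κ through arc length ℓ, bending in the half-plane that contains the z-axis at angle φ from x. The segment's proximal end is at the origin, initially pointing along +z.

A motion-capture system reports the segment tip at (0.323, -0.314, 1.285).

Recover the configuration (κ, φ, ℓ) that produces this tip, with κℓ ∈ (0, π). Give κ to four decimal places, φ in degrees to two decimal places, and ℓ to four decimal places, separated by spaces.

0.4859 315.81 1.3878

ρ = √(x²+y²) = √(0.323² + -0.314²) = 0.45047
φ = atan2(y, x) mod 360° = atan2(-0.314, 0.323) = 315.8095°
|p|² = ρ² + z² = 0.45047² + 1.285² = 1.85415
κ = 2ρ / |p|² = 2×0.45047 / 1.85415 = 0.48591
θ = 2·atan2(ρ, z) = 2·atan2(0.45047, 1.285) = 0.67435 rad
ℓ = θ/κ = 0.67435/0.48591 = 1.38782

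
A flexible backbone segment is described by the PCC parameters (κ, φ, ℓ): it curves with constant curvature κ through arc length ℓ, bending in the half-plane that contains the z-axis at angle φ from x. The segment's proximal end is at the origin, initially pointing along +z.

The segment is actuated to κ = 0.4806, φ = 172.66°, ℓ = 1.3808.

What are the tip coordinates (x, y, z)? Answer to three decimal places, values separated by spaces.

θ = κ·ℓ = 0.4806 × 1.3808 = 0.66361 rad
ρ = (1 − cos θ)/κ = (1 − 0.78777)/0.4806 = 0.44159
z = sin θ / κ = 0.61597/0.4806 = 1.28166
x = ρ cos φ = 0.44159 × cos(172.66°) = -0.43797
y = ρ sin φ = 0.44159 × sin(172.66°) = 0.05642

-0.438 0.056 1.282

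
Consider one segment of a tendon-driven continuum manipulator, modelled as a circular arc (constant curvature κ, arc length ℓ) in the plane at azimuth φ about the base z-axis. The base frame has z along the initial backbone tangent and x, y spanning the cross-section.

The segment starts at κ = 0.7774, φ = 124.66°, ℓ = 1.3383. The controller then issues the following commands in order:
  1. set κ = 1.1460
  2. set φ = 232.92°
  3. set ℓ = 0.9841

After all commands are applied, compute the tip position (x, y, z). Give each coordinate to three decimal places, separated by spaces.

-0.301 -0.398 0.788

initial: κ=0.7774, φ=124.66°, ℓ=1.3383
cmd 1: set κ=1.1460 → (κ,φ,ℓ)=(1.1460,124.66°,1.3383) → tip=(-0.4778,0.6911,0.8720)
cmd 2: set φ=232.92° → (κ,φ,ℓ)=(1.1460,232.92°,1.3383) → tip=(-0.5066,-0.6703,0.8720)
cmd 3: set ℓ=0.9841 → (κ,φ,ℓ)=(1.1460,232.92°,0.9841) → tip=(-0.3006,-0.3977,0.7884)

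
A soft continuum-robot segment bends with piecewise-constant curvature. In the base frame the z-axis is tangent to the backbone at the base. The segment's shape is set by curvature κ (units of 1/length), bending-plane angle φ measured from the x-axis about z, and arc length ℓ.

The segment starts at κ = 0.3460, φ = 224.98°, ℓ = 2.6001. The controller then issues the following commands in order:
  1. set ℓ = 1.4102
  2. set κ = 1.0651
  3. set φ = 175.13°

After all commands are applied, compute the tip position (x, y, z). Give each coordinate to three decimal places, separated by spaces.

initial: κ=0.3460, φ=224.98°, ℓ=2.6001
cmd 1: set ℓ=1.4102 → (κ,φ,ℓ)=(0.3460,224.98°,1.4102) → tip=(-0.2386,-0.2384,1.3549)
cmd 2: set κ=1.0651 → (κ,φ,ℓ)=(1.0651,224.98°,1.4102) → tip=(-0.6185,-0.6180,0.9367)
cmd 3: set φ=175.13° → (κ,φ,ℓ)=(1.0651,175.13°,1.4102) → tip=(-0.8712,0.0742,0.9367)

-0.871 0.074 0.937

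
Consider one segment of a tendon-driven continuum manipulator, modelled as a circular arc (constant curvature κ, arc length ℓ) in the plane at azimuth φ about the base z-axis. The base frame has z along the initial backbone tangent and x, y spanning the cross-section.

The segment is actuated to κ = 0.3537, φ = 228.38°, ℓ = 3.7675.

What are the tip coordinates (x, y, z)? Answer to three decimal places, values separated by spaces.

-1.435 -1.615 2.747

θ = κ·ℓ = 0.3537 × 3.7675 = 1.33256 rad
ρ = (1 − cos θ)/κ = (1 − 0.23598)/0.3537 = 2.16007
z = sin θ / κ = 0.97176/0.3537 = 2.74740
x = ρ cos φ = 2.16007 × cos(228.38°) = -1.43469
y = ρ sin φ = 2.16007 × sin(228.38°) = -1.61479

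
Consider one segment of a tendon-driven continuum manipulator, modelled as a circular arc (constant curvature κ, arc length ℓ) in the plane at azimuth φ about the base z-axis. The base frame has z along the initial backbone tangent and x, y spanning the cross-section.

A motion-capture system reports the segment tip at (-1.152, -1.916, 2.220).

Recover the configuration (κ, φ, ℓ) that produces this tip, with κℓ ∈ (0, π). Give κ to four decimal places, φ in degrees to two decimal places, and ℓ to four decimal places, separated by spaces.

ρ = √(x²+y²) = √(-1.152² + -1.916²) = 2.23566
φ = atan2(y, x) mod 360° = atan2(-1.916, -1.152) = 238.9835°
|p|² = ρ² + z² = 2.23566² + 2.220² = 9.92656
κ = 2ρ / |p|² = 2×2.23566 / 9.92656 = 0.45044
θ = 2·atan2(ρ, z) = 2·atan2(2.23566, 2.220) = 1.57782 rad
ℓ = θ/κ = 1.57782/0.45044 = 3.50286

0.4504 238.98 3.5029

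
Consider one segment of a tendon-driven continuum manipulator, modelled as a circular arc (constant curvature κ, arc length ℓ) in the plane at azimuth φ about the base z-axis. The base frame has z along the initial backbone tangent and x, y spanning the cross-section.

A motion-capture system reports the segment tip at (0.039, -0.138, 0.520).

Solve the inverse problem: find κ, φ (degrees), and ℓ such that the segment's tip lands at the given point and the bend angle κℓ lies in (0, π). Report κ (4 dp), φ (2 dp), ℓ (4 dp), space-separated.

ρ = √(x²+y²) = √(0.039² + -0.138²) = 0.14341
φ = atan2(y, x) mod 360° = atan2(-0.138, 0.039) = 285.7808°
|p|² = ρ² + z² = 0.14341² + 0.520² = 0.29097
κ = 2ρ / |p|² = 2×0.14341 / 0.29097 = 0.98572
θ = 2·atan2(ρ, z) = 2·atan2(0.14341, 0.520) = 0.53818 rad
ℓ = θ/κ = 0.53818/0.98572 = 0.54598

0.9857 285.78 0.5460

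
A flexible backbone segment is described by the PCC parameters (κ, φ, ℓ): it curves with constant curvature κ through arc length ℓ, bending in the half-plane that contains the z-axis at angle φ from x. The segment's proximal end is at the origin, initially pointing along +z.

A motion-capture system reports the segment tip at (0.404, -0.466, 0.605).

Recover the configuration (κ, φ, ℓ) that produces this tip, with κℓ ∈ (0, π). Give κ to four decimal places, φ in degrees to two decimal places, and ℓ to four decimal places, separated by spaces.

ρ = √(x²+y²) = √(0.404² + -0.466²) = 0.61674
φ = atan2(y, x) mod 360° = atan2(-0.466, 0.404) = 310.9237°
|p|² = ρ² + z² = 0.61674² + 0.605² = 0.74640
κ = 2ρ / |p|² = 2×0.61674 / 0.74640 = 1.65259
θ = 2·atan2(ρ, z) = 2·atan2(0.61674, 0.605) = 1.59002 rad
ℓ = θ/κ = 1.59002/1.65259 = 0.96214

1.6526 310.92 0.9621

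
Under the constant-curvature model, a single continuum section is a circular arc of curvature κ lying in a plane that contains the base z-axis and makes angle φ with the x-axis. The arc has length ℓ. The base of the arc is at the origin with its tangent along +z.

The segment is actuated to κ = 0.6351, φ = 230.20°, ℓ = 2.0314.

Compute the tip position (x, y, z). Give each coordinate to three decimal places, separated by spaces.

-0.729 -0.875 1.513

θ = κ·ℓ = 0.6351 × 2.0314 = 1.29014 rad
ρ = (1 − cos θ)/κ = (1 − 0.27698)/0.6351 = 1.13843
z = sin θ / κ = 0.96087/0.6351 = 1.51295
x = ρ cos φ = 1.13843 × cos(230.20°) = -0.72872
y = ρ sin φ = 1.13843 × sin(230.20°) = -0.87464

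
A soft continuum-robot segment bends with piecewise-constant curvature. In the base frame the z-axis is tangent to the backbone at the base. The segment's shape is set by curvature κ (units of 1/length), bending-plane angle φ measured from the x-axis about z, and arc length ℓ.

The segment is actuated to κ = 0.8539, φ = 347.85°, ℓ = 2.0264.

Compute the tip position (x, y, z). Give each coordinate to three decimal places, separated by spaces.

θ = κ·ℓ = 0.8539 × 2.0264 = 1.73034 rad
ρ = (1 − cos θ)/κ = (1 − -0.15887)/0.8539 = 1.35715
z = sin θ / κ = 0.98730/0.8539 = 1.15622
x = ρ cos φ = 1.35715 × cos(347.85°) = 1.32675
y = ρ sin φ = 1.35715 × sin(347.85°) = -0.28564

1.327 -0.286 1.156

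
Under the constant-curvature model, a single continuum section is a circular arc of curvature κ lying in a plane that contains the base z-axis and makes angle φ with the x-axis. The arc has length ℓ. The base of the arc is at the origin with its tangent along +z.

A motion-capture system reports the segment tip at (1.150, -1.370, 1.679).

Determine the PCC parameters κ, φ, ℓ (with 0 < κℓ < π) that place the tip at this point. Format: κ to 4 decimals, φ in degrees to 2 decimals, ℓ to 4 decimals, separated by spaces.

0.5944 310.01 2.7490

ρ = √(x²+y²) = √(1.150² + -1.370²) = 1.78869
φ = atan2(y, x) mod 360° = atan2(-1.370, 1.150) = 310.0106°
|p|² = ρ² + z² = 1.78869² + 1.679² = 6.01844
κ = 2ρ / |p|² = 2×1.78869 / 6.01844 = 0.59440
θ = 2·atan2(ρ, z) = 2·atan2(1.78869, 1.679) = 1.63404 rad
ℓ = θ/κ = 1.63404/0.59440 = 2.74904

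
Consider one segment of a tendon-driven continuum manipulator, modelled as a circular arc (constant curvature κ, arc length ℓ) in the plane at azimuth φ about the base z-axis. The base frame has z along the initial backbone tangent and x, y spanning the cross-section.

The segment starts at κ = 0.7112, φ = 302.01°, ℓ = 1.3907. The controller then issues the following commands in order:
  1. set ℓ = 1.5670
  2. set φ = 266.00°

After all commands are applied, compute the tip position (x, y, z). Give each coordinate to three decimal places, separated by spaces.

initial: κ=0.7112, φ=302.01°, ℓ=1.3907
cmd 1: set ℓ=1.5670 → (κ,φ,ℓ)=(0.7112,302.01°,1.5670) → tip=(0.4169,-0.6669,1.2622)
cmd 2: set φ=266.00° → (κ,φ,ℓ)=(0.7112,266.00°,1.5670) → tip=(-0.0549,-0.7845,1.2622)

-0.055 -0.785 1.262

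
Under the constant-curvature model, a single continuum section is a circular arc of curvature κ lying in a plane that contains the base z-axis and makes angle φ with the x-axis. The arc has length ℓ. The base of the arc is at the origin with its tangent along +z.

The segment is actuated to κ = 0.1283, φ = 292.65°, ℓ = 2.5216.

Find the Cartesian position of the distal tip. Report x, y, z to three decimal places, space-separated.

θ = κ·ℓ = 0.1283 × 2.5216 = 0.32352 rad
ρ = (1 − cos θ)/κ = (1 − 0.94812)/0.1283 = 0.40435
z = sin θ / κ = 0.31791/0.1283 = 2.47784
x = ρ cos φ = 0.40435 × cos(292.65°) = 0.15572
y = ρ sin φ = 0.40435 × sin(292.65°) = -0.37316

0.156 -0.373 2.478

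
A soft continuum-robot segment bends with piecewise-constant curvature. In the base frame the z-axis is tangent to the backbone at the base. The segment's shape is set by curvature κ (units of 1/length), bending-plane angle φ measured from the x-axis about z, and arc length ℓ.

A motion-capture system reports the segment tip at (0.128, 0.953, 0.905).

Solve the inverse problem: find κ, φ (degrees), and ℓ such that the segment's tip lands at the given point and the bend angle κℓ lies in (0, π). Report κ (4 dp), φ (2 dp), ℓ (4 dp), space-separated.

1.1029 82.35 1.4791

ρ = √(x²+y²) = √(0.128² + 0.953²) = 0.96156
φ = atan2(y, x) mod 360° = atan2(0.953, 0.128) = 82.3502°
|p|² = ρ² + z² = 0.96156² + 0.905² = 1.74362
κ = 2ρ / |p|² = 2×0.96156 / 1.74362 = 1.10295
θ = 2·atan2(ρ, z) = 2·atan2(0.96156, 0.905) = 1.63138 rad
ℓ = θ/κ = 1.63138/1.10295 = 1.47911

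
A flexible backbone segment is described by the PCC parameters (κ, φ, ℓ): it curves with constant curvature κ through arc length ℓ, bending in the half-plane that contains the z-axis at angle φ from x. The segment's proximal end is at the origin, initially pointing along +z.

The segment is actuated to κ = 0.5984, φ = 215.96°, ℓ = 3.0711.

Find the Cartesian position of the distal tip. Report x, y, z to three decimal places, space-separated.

θ = κ·ℓ = 0.5984 × 3.0711 = 1.83775 rad
ρ = (1 − cos θ)/κ = (1 − -0.26379)/0.5984 = 2.11195
z = sin θ / κ = 0.96458/0.5984 = 1.61193
x = ρ cos φ = 2.11195 × cos(215.96°) = -1.70947
y = ρ sin φ = 2.11195 × sin(215.96°) = -1.24018

-1.709 -1.240 1.612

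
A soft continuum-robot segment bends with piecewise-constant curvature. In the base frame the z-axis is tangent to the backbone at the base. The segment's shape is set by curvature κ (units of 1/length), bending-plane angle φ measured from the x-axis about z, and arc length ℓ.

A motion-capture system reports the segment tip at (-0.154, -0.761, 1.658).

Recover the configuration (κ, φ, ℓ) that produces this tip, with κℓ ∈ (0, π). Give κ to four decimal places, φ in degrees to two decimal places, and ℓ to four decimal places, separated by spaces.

ρ = √(x²+y²) = √(-0.154² + -0.761²) = 0.77643
φ = atan2(y, x) mod 360° = atan2(-0.761, -0.154) = 258.5598°
|p|² = ρ² + z² = 0.77643² + 1.658² = 3.35180
κ = 2ρ / |p|² = 2×0.77643 / 3.35180 = 0.46329
θ = 2·atan2(ρ, z) = 2·atan2(0.77643, 1.658) = 0.87592 rad
ℓ = θ/κ = 0.87592/0.46329 = 1.89066

0.4633 258.56 1.8907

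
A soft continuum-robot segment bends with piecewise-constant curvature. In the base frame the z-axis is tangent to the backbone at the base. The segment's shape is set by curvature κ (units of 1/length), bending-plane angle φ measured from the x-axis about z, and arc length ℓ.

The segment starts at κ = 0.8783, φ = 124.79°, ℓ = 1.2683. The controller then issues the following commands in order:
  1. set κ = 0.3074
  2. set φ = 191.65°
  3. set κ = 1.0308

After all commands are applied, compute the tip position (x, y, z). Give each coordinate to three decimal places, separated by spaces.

-0.703 -0.145 0.937

initial: κ=0.8783, φ=124.79°, ℓ=1.2683
cmd 1: set κ=0.3074 → (κ,φ,ℓ)=(0.3074,124.79°,1.2683) → tip=(-0.1393,0.2005,1.2364)
cmd 2: set φ=191.65° → (κ,φ,ℓ)=(0.3074,191.65°,1.2683) → tip=(-0.2391,-0.0493,1.2364)
cmd 3: set κ=1.0308 → (κ,φ,ℓ)=(1.0308,191.65°,1.2683) → tip=(-0.7027,-0.1449,0.9367)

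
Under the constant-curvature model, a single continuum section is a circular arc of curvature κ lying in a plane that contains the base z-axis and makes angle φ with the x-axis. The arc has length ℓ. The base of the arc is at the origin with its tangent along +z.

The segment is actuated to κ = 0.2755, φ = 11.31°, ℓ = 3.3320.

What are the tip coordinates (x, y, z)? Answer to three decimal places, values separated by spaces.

1.397 0.279 2.883

θ = κ·ℓ = 0.2755 × 3.3320 = 0.91797 rad
ρ = (1 − cos θ)/κ = (1 − 0.60744)/0.2755 = 1.42491
z = sin θ / κ = 0.79437/0.2755 = 2.88337
x = ρ cos φ = 1.42491 × cos(11.31°) = 1.39724
y = ρ sin φ = 1.42491 × sin(11.31°) = 0.27945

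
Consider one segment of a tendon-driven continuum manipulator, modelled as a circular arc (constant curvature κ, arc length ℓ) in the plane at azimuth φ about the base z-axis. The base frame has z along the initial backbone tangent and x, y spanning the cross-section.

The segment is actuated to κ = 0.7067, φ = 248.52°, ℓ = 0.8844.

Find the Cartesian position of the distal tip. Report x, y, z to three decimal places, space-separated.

-0.098 -0.249 0.828

θ = κ·ℓ = 0.7067 × 0.8844 = 0.62501 rad
ρ = (1 − cos θ)/κ = (1 − 0.81096)/0.7067 = 0.26750
z = sin θ / κ = 0.58510/0.7067 = 0.82794
x = ρ cos φ = 0.26750 × cos(248.52°) = -0.09795
y = ρ sin φ = 0.26750 × sin(248.52°) = -0.24892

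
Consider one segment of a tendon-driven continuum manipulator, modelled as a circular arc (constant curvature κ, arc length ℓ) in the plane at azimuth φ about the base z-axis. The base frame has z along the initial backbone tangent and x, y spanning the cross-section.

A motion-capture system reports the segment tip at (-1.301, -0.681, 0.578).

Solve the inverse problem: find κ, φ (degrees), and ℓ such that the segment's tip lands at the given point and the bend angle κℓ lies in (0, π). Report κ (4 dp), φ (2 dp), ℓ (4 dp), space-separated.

1.1793 207.63 2.0280

ρ = √(x²+y²) = √(-1.301² + -0.681²) = 1.46846
φ = atan2(y, x) mod 360° = atan2(-0.681, -1.301) = 207.6295°
|p|² = ρ² + z² = 1.46846² + 0.578² = 2.49045
κ = 2ρ / |p|² = 2×1.46846 / 2.49045 = 1.17927
θ = 2·atan2(ρ, z) = 2·atan2(1.46846, 0.578) = 2.39162 rad
ℓ = θ/κ = 2.39162/1.17927 = 2.02805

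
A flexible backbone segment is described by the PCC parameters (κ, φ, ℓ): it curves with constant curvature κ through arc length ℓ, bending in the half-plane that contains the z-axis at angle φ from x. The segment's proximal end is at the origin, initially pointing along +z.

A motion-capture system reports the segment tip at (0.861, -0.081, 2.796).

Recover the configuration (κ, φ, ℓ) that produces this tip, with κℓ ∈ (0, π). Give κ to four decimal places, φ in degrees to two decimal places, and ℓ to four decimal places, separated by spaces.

0.2019 354.63 2.9710

ρ = √(x²+y²) = √(0.861² + -0.081²) = 0.86480
φ = atan2(y, x) mod 360° = atan2(-0.081, 0.861) = 354.6256°
|p|² = ρ² + z² = 0.86480² + 2.796² = 8.56550
κ = 2ρ / |p|² = 2×0.86480 / 8.56550 = 0.20193
θ = 2·atan2(ρ, z) = 2·atan2(0.86480, 2.796) = 0.59993 rad
ℓ = θ/κ = 0.59993/0.20193 = 2.97104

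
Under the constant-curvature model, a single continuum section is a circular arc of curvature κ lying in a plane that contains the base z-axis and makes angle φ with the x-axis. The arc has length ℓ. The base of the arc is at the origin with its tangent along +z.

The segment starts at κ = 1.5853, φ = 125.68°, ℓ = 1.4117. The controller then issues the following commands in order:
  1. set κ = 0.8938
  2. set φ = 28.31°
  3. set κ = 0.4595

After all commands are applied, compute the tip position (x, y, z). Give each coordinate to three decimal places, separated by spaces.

initial: κ=1.5853, φ=125.68°, ℓ=1.4117
cmd 1: set κ=0.8938 → (κ,φ,ℓ)=(0.8938,125.68°,1.4117) → tip=(-0.4541,0.6324,1.0658)
cmd 2: set φ=28.31° → (κ,φ,ℓ)=(0.8938,28.31°,1.4117) → tip=(0.6854,0.3692,1.0658)
cmd 3: set κ=0.4595 → (κ,φ,ℓ)=(0.4595,28.31°,1.4117) → tip=(0.3892,0.2096,1.3148)

0.389 0.210 1.315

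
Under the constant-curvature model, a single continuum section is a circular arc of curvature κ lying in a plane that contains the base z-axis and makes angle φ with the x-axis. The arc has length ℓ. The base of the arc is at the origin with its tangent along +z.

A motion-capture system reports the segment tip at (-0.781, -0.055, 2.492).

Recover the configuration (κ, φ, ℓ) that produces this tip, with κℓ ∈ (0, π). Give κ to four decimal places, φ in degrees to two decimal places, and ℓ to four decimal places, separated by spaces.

ρ = √(x²+y²) = √(-0.781² + -0.055²) = 0.78293
φ = atan2(y, x) mod 360° = atan2(-0.055, -0.781) = 184.0283°
|p|² = ρ² + z² = 0.78293² + 2.492² = 6.82305
κ = 2ρ / |p|² = 2×0.78293 / 6.82305 = 0.22950
θ = 2·atan2(ρ, z) = 2·atan2(0.78293, 2.492) = 0.60883 rad
ℓ = θ/κ = 0.60883/0.22950 = 2.65288

0.2295 184.03 2.6529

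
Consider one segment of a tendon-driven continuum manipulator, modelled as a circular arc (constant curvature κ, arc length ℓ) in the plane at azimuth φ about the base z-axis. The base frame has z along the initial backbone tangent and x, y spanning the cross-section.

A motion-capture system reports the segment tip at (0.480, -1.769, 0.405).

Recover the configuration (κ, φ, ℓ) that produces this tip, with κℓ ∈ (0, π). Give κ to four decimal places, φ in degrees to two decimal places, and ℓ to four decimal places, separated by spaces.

ρ = √(x²+y²) = √(0.480² + -1.769²) = 1.83297
φ = atan2(y, x) mod 360° = atan2(-1.769, 0.480) = 285.1811°
|p|² = ρ² + z² = 1.83297² + 0.405² = 3.52379
κ = 2ρ / |p|² = 2×1.83297 / 3.52379 = 1.04034
θ = 2·atan2(ρ, z) = 2·atan2(1.83297, 0.405) = 2.70667 rad
ℓ = θ/κ = 2.70667/1.04034 = 2.60172

1.0403 285.18 2.6017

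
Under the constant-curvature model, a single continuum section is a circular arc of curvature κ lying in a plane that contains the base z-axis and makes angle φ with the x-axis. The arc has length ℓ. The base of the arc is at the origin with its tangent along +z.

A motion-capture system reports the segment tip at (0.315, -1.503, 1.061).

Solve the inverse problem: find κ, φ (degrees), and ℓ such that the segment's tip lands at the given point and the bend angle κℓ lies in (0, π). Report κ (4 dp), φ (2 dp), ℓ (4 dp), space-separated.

0.8816 281.84 2.1920

ρ = √(x²+y²) = √(0.315² + -1.503²) = 1.53565
φ = atan2(y, x) mod 360° = atan2(-1.503, 0.315) = 281.8368°
|p|² = ρ² + z² = 1.53565² + 1.061² = 3.48395
κ = 2ρ / |p|² = 2×1.53565 / 3.48395 = 0.88156
θ = 2·atan2(ρ, z) = 2·atan2(1.53565, 1.061) = 1.93239 rad
ℓ = θ/κ = 1.93239/0.88156 = 2.19202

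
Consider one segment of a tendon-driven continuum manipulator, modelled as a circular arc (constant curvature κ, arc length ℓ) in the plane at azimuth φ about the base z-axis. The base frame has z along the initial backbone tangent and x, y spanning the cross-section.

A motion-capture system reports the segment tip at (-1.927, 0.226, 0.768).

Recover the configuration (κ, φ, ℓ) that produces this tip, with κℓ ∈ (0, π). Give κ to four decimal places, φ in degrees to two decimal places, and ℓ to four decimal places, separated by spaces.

ρ = √(x²+y²) = √(-1.927² + 0.226²) = 1.94021
φ = atan2(y, x) mod 360° = atan2(0.226, -1.927) = 173.3109°
|p|² = ρ² + z² = 1.94021² + 0.768² = 4.35423
κ = 2ρ / |p|² = 2×1.94021 / 4.35423 = 0.89118
θ = 2·atan2(ρ, z) = 2·atan2(1.94021, 0.768) = 2.38777 rad
ℓ = θ/κ = 2.38777/0.89118 = 2.67933

0.8912 173.31 2.6793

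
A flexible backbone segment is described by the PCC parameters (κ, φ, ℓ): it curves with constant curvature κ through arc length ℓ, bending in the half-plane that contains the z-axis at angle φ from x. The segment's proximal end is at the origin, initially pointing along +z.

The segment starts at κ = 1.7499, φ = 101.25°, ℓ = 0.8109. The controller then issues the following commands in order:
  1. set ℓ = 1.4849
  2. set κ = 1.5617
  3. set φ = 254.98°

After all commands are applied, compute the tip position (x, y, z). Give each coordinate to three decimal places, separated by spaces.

initial: κ=1.7499, φ=101.25°, ℓ=0.8109
cmd 1: set ℓ=1.4849 → (κ,φ,ℓ)=(1.7499,101.25°,1.4849) → tip=(-0.2069,1.0403,0.2954)
cmd 2: set κ=1.5617 → (κ,φ,ℓ)=(1.5617,101.25°,1.4849) → tip=(-0.2099,1.0553,0.4693)
cmd 3: set φ=254.98° → (κ,φ,ℓ)=(1.5617,254.98°,1.4849) → tip=(-0.2788,-1.0392,0.4693)

-0.279 -1.039 0.469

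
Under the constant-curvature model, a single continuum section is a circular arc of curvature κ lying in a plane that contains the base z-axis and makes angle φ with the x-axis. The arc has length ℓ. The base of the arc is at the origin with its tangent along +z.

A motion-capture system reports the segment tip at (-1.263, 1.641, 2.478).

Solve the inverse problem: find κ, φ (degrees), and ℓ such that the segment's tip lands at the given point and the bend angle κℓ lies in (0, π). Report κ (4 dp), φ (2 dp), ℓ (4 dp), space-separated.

0.3971 127.58 3.5057

ρ = √(x²+y²) = √(-1.263² + 1.641²) = 2.07076
φ = atan2(y, x) mod 360° = atan2(1.641, -1.263) = 127.5838°
|p|² = ρ² + z² = 2.07076² + 2.478² = 10.42853
κ = 2ρ / |p|² = 2×2.07076 / 10.42853 = 0.39713
θ = 2·atan2(ρ, z) = 2·atan2(2.07076, 2.478) = 1.39222 rad
ℓ = θ/κ = 1.39222/0.39713 = 3.50566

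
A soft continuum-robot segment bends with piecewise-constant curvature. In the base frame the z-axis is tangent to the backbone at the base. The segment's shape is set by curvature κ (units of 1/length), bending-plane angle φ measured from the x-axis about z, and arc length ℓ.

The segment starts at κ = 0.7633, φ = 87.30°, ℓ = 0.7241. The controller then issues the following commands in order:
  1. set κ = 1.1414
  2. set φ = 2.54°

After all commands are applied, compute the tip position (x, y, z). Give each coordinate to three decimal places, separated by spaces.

initial: κ=0.7633, φ=87.30°, ℓ=0.7241
cmd 1: set κ=1.1414 → (κ,φ,ℓ)=(1.1414,87.30°,0.7241) → tip=(0.0133,0.2823,0.6444)
cmd 2: set φ=2.54° → (κ,φ,ℓ)=(1.1414,2.54°,0.7241) → tip=(0.2823,0.0125,0.6444)

0.282 0.013 0.644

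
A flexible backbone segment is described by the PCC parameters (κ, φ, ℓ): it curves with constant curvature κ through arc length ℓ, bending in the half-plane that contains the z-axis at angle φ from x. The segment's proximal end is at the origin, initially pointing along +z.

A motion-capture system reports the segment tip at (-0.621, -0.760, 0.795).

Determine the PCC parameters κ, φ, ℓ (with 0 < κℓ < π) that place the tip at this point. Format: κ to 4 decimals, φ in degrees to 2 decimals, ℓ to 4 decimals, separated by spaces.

1.2305 230.75 1.4466

ρ = √(x²+y²) = √(-0.621² + -0.760²) = 0.98145
φ = atan2(y, x) mod 360° = atan2(-0.760, -0.621) = 230.7476°
|p|² = ρ² + z² = 0.98145² + 0.795² = 1.59527
κ = 2ρ / |p|² = 2×0.98145 / 1.59527 = 1.23045
θ = 2·atan2(ρ, z) = 2·atan2(0.98145, 0.795) = 1.77994 rad
ℓ = θ/κ = 1.77994/1.23045 = 1.44658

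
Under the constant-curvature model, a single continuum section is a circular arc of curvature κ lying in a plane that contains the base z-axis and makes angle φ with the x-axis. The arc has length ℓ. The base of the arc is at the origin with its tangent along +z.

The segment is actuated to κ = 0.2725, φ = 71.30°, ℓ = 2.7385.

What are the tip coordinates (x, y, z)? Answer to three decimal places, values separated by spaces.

0.313 0.924 2.491

θ = κ·ℓ = 0.2725 × 2.7385 = 0.74624 rad
ρ = (1 − cos θ)/κ = (1 − 0.73425)/0.2725 = 0.97524
z = sin θ / κ = 0.67888/0.2725 = 2.49132
x = ρ cos φ = 0.97524 × cos(71.30°) = 0.31268
y = ρ sin φ = 0.97524 × sin(71.30°) = 0.92376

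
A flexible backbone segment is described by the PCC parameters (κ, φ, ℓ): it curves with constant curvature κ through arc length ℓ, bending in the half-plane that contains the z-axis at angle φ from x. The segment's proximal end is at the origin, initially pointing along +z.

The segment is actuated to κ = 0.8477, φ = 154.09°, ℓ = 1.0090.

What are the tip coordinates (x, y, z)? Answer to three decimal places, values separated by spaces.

-0.365 0.177 0.890

θ = κ·ℓ = 0.8477 × 1.0090 = 0.85533 rad
ρ = (1 − cos θ)/κ = (1 − 0.65597)/0.8477 = 0.40584
z = sin θ / κ = 0.75479/0.8477 = 0.89039
x = ρ cos φ = 0.40584 × cos(154.09°) = -0.36504
y = ρ sin φ = 0.40584 × sin(154.09°) = 0.17734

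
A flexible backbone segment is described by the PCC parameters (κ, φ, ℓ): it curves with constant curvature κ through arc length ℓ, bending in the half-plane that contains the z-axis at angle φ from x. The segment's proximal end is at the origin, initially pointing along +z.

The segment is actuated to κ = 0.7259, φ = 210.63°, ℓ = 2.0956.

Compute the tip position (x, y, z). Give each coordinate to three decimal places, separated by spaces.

-1.127 -0.667 1.376

θ = κ·ℓ = 0.7259 × 2.0956 = 1.52120 rad
ρ = (1 − cos θ)/κ = (1 − 0.04958)/0.7259 = 1.30930
z = sin θ / κ = 0.99877/0.7259 = 1.37591
x = ρ cos φ = 1.30930 × cos(210.63°) = -1.12662
y = ρ sin φ = 1.30930 × sin(210.63°) = -0.66708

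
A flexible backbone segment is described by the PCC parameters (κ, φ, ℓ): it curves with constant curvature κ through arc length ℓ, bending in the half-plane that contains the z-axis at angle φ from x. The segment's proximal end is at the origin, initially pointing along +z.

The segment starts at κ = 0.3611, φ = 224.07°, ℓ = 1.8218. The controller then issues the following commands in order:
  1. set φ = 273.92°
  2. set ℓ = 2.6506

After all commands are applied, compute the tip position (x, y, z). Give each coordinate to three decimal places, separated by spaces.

initial: κ=0.3611, φ=224.07°, ℓ=1.8218
cmd 1: set φ=273.92° → (κ,φ,ℓ)=(0.3611,273.92°,1.8218) → tip=(0.0395,-0.5766,1.6932)
cmd 2: set ℓ=2.6506 → (κ,φ,ℓ)=(0.3611,273.92°,2.6506) → tip=(0.0803,-1.1718,2.2640)

0.080 -1.172 2.264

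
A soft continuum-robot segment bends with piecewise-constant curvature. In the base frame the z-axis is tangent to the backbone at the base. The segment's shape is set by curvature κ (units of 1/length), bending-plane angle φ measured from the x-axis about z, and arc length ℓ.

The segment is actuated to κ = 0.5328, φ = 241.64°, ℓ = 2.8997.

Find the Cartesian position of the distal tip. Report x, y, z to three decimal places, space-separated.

-0.869 -1.609 1.876

θ = κ·ℓ = 0.5328 × 2.8997 = 1.54496 rad
ρ = (1 − cos θ)/κ = (1 − 0.02583)/0.5328 = 1.82839
z = sin θ / κ = 0.99967/0.5328 = 1.87625
x = ρ cos φ = 1.82839 × cos(241.64°) = -0.86850
y = ρ sin φ = 1.82839 × sin(241.64°) = -1.60895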